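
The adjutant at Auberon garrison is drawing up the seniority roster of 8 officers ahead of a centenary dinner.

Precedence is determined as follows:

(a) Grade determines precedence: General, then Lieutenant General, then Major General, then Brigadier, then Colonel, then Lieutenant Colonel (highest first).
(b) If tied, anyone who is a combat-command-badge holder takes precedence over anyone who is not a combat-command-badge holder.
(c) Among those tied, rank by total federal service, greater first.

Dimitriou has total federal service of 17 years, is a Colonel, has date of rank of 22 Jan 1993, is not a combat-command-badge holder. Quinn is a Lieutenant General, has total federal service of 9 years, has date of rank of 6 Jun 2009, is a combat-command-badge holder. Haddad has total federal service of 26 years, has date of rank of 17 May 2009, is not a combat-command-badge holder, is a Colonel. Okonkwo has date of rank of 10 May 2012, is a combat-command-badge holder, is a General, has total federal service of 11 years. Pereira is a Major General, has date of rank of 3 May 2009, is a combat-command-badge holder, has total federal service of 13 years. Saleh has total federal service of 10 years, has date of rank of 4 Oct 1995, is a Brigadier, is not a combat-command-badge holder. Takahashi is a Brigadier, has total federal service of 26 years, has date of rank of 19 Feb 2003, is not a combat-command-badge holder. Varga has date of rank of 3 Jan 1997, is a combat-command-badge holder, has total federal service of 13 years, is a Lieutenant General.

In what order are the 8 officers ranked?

Okonkwo, Varga, Quinn, Pereira, Takahashi, Saleh, Haddad, Dimitriou

By grade: Okonkwo (General); then Varga and Quinn (Lieutenant General); then Pereira (Major General); then Takahashi and Saleh (Brigadier); then Haddad and Dimitriou (Colonel).
Varga and Quinn are each a combat-command-badge holder, so the next rule applies.
Among Varga and Quinn, by total federal service (higher first): Varga (13 years) before Quinn (9 years).
Takahashi and Saleh are each not a combat-command-badge holder, so the next rule applies.
Among Takahashi and Saleh, by total federal service (higher first): Takahashi (26 years) before Saleh (10 years).
Haddad and Dimitriou are each not a combat-command-badge holder, so the next rule applies.
Among Haddad and Dimitriou, by total federal service (higher first): Haddad (26 years) before Dimitriou (17 years).
Full order: Okonkwo, Varga, Quinn, Pereira, Takahashi, Saleh, Haddad, Dimitriou.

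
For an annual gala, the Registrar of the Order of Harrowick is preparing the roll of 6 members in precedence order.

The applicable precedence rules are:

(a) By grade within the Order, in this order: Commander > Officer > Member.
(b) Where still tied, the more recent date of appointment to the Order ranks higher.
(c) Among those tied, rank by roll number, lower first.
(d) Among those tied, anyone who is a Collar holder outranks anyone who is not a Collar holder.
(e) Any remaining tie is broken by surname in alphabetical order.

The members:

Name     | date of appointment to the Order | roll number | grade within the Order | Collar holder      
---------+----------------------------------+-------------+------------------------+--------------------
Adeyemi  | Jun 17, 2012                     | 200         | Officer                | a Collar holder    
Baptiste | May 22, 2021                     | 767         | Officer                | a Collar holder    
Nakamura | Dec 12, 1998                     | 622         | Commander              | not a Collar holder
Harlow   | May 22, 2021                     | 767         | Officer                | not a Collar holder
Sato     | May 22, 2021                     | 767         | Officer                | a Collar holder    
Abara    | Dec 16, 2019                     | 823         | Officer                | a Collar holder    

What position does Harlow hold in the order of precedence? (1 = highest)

By grade within the Order: Nakamura (Commander); then Baptiste, Sato, Harlow, Abara and Adeyemi (Officer).
Among Baptiste, Sato, Harlow, Abara and Adeyemi, by date of appointment to the Order (later first): Baptiste, Sato and Harlow (May 22, 2021) before Abara (Dec 16, 2019) before Adeyemi (Jun 17, 2012).
Baptiste, Sato and Harlow all have roll number 767, so the next rule applies.
Among Baptiste, Sato and Harlow, a Collar holder before not a Collar holder: Baptiste and Sato (a Collar holder) before Harlow (not a Collar holder).
Among Baptiste and Sato, alphabetically by surname: Baptiste before Sato.
Order: Nakamura, Baptiste, Sato, Harlow, Abara, Adeyemi. So position 4.

4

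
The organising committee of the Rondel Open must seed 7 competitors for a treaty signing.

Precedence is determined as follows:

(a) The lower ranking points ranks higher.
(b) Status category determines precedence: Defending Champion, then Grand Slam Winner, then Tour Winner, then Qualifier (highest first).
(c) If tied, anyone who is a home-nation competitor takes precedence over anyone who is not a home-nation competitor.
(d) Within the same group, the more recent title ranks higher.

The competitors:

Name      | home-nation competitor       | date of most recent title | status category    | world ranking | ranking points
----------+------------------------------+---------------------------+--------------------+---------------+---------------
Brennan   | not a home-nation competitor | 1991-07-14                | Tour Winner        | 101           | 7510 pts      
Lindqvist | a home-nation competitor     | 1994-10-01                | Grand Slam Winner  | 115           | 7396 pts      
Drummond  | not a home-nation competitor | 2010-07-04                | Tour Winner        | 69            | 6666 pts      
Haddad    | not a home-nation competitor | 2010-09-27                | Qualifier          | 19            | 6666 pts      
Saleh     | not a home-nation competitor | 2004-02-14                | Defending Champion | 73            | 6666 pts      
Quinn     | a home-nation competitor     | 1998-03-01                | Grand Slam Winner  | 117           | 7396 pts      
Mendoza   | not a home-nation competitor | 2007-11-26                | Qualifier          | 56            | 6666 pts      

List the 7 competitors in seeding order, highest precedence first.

Saleh, Drummond, Haddad, Mendoza, Quinn, Lindqvist, Brennan

By ranking points (lower first): Saleh, Drummond, Haddad and Mendoza (each 6666 pts); then Quinn and Lindqvist (both 7396 pts); then Brennan (7510 pts).
Among Saleh, Drummond, Haddad and Mendoza, by status category: Saleh (Defending Champion) before Drummond (Tour Winner) before Haddad and Mendoza (Qualifier).
Haddad and Mendoza are each not a home-nation competitor, so the next rule applies.
Among Haddad and Mendoza, by date of most recent title (later first): Haddad (2010-09-27) before Mendoza (2007-11-26).
Quinn and Lindqvist are each Grand Slam Winner, so the next rule applies.
Quinn and Lindqvist are each a home-nation competitor, so the next rule applies.
Among Quinn and Lindqvist, by date of most recent title (later first): Quinn (1998-03-01) before Lindqvist (1994-10-01).
Full order: Saleh, Drummond, Haddad, Mendoza, Quinn, Lindqvist, Brennan.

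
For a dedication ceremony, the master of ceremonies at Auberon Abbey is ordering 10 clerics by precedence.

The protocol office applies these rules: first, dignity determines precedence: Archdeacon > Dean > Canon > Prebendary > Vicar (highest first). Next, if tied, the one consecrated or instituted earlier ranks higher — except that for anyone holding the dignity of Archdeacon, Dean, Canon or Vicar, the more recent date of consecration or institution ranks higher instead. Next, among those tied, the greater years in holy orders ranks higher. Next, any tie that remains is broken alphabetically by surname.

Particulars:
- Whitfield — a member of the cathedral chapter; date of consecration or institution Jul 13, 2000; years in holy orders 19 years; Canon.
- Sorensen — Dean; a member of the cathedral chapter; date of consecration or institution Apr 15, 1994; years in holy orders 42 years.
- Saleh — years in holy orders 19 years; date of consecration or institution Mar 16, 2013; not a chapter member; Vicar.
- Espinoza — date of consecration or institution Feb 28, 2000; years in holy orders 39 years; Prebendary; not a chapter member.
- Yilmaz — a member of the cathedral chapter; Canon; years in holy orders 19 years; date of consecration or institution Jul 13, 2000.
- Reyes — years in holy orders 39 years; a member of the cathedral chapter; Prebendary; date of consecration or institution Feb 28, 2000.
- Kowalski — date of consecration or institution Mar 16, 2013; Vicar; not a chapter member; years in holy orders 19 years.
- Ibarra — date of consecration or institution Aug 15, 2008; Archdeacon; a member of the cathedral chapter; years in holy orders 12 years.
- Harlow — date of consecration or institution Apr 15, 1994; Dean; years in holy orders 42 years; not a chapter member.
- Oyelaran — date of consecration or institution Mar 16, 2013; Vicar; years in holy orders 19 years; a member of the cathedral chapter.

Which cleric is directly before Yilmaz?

By dignity: Ibarra (Archdeacon); then Harlow and Sorensen (Dean); then Whitfield and Yilmaz (Canon); then Espinoza and Reyes (Prebendary); then Kowalski, Oyelaran and Saleh (Vicar).
Harlow and Sorensen both have date of consecration or institution Apr 15, 1994, so the next rule applies.
Harlow and Sorensen both have years in holy orders 42 years, so the next rule applies.
Among Harlow and Sorensen, alphabetically by surname: Harlow before Sorensen.
Whitfield and Yilmaz both have date of consecration or institution Jul 13, 2000, so the next rule applies.
Whitfield and Yilmaz both have years in holy orders 19 years, so the next rule applies.
Among Whitfield and Yilmaz, alphabetically by surname: Whitfield before Yilmaz.
Espinoza and Reyes both have date of consecration or institution Feb 28, 2000, so the next rule applies.
Espinoza and Reyes both have years in holy orders 39 years, so the next rule applies.
Among Espinoza and Reyes, alphabetically by surname: Espinoza before Reyes.
Kowalski, Oyelaran and Saleh all have date of consecration or institution Mar 16, 2013, so the next rule applies.
Kowalski, Oyelaran and Saleh all have years in holy orders 19 years, so the next rule applies.
Among Kowalski, Oyelaran and Saleh, alphabetically by surname: Kowalski before Oyelaran before Saleh.
Order: Ibarra, Harlow, Sorensen, Whitfield, Yilmaz, Espinoza, Reyes, Kowalski, Oyelaran, Saleh.

Whitfield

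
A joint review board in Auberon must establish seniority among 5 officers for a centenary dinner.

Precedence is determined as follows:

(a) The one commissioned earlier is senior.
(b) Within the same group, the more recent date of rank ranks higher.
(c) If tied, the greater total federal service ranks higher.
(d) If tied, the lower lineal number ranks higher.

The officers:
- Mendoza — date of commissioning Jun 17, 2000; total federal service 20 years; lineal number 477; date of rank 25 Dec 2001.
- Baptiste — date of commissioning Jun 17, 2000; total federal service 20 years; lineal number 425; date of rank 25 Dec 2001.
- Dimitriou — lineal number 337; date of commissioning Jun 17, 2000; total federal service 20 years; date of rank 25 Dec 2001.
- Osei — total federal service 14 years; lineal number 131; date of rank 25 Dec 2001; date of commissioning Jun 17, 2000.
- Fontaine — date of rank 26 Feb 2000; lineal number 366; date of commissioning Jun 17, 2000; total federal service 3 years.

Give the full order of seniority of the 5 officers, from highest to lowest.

Dimitriou, Baptiste, Mendoza, Osei, Fontaine

By date of commissioning (earlier first): Dimitriou, Baptiste, Mendoza, Osei and Fontaine (each Jun 17, 2000).
Among Dimitriou, Baptiste, Mendoza, Osei and Fontaine, by date of rank (later first): Dimitriou, Baptiste, Mendoza and Osei (25 Dec 2001) before Fontaine (26 Feb 2000).
Among Dimitriou, Baptiste, Mendoza and Osei, by total federal service (higher first): Dimitriou, Baptiste and Mendoza (20 years) before Osei (14 years).
Among Dimitriou, Baptiste and Mendoza, by lineal number (lower first): Dimitriou (337) before Baptiste (425) before Mendoza (477).
Full order: Dimitriou, Baptiste, Mendoza, Osei, Fontaine.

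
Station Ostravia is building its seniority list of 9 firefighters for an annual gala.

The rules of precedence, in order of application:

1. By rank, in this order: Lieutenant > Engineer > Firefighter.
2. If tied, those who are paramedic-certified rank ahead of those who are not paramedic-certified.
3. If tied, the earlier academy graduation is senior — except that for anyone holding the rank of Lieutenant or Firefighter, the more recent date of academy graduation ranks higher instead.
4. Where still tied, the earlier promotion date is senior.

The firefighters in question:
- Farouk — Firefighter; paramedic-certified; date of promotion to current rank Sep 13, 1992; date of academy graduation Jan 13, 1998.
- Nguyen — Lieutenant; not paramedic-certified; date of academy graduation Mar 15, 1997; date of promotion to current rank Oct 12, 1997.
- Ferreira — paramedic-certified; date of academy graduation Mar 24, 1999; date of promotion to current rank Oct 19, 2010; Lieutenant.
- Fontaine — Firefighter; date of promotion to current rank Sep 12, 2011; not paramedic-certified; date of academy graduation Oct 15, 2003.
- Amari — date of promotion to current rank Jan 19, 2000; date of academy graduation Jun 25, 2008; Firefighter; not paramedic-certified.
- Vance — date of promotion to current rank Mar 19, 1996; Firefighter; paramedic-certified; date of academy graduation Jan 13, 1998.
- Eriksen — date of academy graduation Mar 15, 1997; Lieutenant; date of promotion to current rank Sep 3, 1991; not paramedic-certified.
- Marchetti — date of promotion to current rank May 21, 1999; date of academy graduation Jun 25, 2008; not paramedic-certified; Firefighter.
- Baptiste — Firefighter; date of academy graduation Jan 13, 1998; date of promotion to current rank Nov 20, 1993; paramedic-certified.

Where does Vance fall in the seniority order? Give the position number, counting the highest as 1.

6

By rank: Ferreira, Eriksen and Nguyen (Lieutenant); then Farouk, Baptiste, Vance, Marchetti, Amari and Fontaine (Firefighter).
Among Ferreira, Eriksen and Nguyen, paramedic-certified before not paramedic-certified: Ferreira (paramedic-certified) before Eriksen and Nguyen (not paramedic-certified).
Eriksen and Nguyen both have date of academy graduation Mar 15, 1997, so the next rule applies.
Among Eriksen and Nguyen, by date of promotion to current rank (earlier first): Eriksen (Sep 3, 1991) before Nguyen (Oct 12, 1997).
Among Farouk, Baptiste, Vance, Marchetti, Amari and Fontaine, paramedic-certified before not paramedic-certified: Farouk, Baptiste and Vance (paramedic-certified) before Marchetti, Amari and Fontaine (not paramedic-certified).
Farouk, Baptiste and Vance all have date of academy graduation Jan 13, 1998, so the next rule applies.
Among Farouk, Baptiste and Vance, by date of promotion to current rank (earlier first): Farouk (Sep 13, 1992) before Baptiste (Nov 20, 1993) before Vance (Mar 19, 1996).
Among Marchetti, Amari and Fontaine, by date of academy graduation (later first) (reversed rule for this group): Marchetti and Amari (Jun 25, 2008) before Fontaine (Oct 15, 2003).
Among Marchetti and Amari, by date of promotion to current rank (earlier first): Marchetti (May 21, 1999) before Amari (Jan 19, 2000).
Order: Ferreira, Eriksen, Nguyen, Farouk, Baptiste, Vance, Marchetti, Amari, Fontaine. So position 6.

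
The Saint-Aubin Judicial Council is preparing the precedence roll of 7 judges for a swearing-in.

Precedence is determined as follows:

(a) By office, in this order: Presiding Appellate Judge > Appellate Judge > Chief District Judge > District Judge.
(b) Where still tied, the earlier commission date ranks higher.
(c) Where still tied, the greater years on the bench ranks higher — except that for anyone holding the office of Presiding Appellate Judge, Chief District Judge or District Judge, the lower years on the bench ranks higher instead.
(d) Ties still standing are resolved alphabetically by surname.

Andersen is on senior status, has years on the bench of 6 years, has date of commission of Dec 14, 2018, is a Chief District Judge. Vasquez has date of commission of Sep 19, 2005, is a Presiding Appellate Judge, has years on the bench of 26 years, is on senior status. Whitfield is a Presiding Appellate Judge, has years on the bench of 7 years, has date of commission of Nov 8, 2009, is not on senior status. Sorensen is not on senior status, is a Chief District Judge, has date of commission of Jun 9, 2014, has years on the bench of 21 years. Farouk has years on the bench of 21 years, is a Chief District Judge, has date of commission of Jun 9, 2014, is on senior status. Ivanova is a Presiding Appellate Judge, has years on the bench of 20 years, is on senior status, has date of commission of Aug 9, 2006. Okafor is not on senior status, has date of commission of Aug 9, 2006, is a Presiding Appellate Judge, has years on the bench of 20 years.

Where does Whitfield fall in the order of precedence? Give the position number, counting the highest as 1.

4

By office: Vasquez, Ivanova, Okafor and Whitfield (Presiding Appellate Judge); then Farouk, Sorensen and Andersen (Chief District Judge).
Among Vasquez, Ivanova, Okafor and Whitfield, by date of commission (earlier first): Vasquez (Sep 19, 2005) before Ivanova and Okafor (Aug 9, 2006) before Whitfield (Nov 8, 2009).
Ivanova and Okafor both have years on the bench 20 years, so the next rule applies.
Among Ivanova and Okafor, alphabetically by surname: Ivanova before Okafor.
Among Farouk, Sorensen and Andersen, by date of commission (earlier first): Farouk and Sorensen (Jun 9, 2014) before Andersen (Dec 14, 2018).
Farouk and Sorensen both have years on the bench 21 years, so the next rule applies.
Among Farouk and Sorensen, alphabetically by surname: Farouk before Sorensen.
Order: Vasquez, Ivanova, Okafor, Whitfield, Farouk, Sorensen, Andersen. So position 4.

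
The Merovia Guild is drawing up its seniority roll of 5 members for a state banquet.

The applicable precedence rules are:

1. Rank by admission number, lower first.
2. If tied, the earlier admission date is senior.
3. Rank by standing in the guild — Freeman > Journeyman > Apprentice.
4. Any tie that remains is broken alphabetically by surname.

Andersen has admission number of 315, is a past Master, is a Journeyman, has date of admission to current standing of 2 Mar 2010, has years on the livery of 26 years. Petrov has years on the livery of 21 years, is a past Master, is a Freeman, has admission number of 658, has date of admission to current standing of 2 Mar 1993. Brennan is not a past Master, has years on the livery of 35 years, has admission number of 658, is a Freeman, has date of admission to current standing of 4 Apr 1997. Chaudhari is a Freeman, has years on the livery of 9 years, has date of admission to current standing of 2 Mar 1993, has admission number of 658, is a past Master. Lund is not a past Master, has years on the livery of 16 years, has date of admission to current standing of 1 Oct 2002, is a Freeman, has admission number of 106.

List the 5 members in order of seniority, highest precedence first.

By admission number (lower first): Lund (106); then Andersen (315); then Chaudhari, Petrov and Brennan (each 658).
Among Chaudhari, Petrov and Brennan, by date of admission to current standing (earlier first): Chaudhari and Petrov (2 Mar 1993) before Brennan (4 Apr 1997).
Chaudhari and Petrov are each Freeman, so the next rule applies.
Among Chaudhari and Petrov, alphabetically by surname: Chaudhari before Petrov.
Full order: Lund, Andersen, Chaudhari, Petrov, Brennan.

Lund, Andersen, Chaudhari, Petrov, Brennan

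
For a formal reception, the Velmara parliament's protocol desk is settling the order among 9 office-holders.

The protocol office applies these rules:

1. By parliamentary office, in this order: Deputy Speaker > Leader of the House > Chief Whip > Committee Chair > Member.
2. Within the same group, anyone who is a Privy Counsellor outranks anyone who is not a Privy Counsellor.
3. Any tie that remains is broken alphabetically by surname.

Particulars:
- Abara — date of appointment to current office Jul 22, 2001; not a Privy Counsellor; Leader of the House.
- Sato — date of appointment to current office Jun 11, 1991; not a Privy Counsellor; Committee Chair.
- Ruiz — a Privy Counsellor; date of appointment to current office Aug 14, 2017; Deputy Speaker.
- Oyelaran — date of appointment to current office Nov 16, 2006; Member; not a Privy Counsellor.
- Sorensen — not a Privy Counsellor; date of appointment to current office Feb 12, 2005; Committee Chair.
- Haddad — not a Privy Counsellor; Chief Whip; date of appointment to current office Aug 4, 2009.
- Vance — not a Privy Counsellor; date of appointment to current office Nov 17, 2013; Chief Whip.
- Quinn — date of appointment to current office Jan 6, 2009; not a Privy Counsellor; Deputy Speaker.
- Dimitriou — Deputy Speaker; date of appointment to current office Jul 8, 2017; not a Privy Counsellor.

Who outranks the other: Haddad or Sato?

By parliamentary office: Ruiz, Dimitriou and Quinn (Deputy Speaker); then Abara (Leader of the House); then Haddad and Vance (Chief Whip); then Sato and Sorensen (Committee Chair); then Oyelaran (Member).
Among Ruiz, Dimitriou and Quinn, a Privy Counsellor before not a Privy Counsellor: Ruiz (a Privy Counsellor) before Dimitriou and Quinn (not a Privy Counsellor).
Among Dimitriou and Quinn, alphabetically by surname: Dimitriou before Quinn.
Haddad and Vance are each not a Privy Counsellor, so the next rule applies.
Among Haddad and Vance, alphabetically by surname: Haddad before Vance.
Sato and Sorensen are each not a Privy Counsellor, so the next rule applies.
Among Sato and Sorensen, alphabetically by surname: Sato before Sorensen.
So Haddad takes precedence.

Haddad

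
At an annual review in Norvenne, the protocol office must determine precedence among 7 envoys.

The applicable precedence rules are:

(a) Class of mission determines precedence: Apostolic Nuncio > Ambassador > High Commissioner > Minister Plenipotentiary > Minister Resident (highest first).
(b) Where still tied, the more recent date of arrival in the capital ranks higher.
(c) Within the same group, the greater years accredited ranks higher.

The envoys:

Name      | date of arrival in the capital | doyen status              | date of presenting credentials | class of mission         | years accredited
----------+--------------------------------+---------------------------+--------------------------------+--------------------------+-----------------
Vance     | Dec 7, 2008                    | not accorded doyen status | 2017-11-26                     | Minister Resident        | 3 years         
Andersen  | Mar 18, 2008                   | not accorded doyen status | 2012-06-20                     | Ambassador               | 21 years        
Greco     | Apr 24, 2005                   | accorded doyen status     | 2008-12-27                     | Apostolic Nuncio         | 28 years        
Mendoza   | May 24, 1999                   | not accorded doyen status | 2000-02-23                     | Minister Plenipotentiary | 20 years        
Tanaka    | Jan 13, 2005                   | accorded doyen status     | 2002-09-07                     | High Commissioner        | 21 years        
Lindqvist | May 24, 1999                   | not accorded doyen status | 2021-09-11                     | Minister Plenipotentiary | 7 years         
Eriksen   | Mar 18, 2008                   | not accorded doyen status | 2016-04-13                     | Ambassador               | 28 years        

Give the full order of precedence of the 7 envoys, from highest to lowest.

Greco, Eriksen, Andersen, Tanaka, Mendoza, Lindqvist, Vance

By class of mission: Greco (Apostolic Nuncio); then Eriksen and Andersen (Ambassador); then Tanaka (High Commissioner); then Mendoza and Lindqvist (Minister Plenipotentiary); then Vance (Minister Resident).
Eriksen and Andersen both have date of arrival in the capital Mar 18, 2008, so the next rule applies.
Among Eriksen and Andersen, by years accredited (higher first): Eriksen (28 years) before Andersen (21 years).
Mendoza and Lindqvist both have date of arrival in the capital May 24, 1999, so the next rule applies.
Among Mendoza and Lindqvist, by years accredited (higher first): Mendoza (20 years) before Lindqvist (7 years).
Full order: Greco, Eriksen, Andersen, Tanaka, Mendoza, Lindqvist, Vance.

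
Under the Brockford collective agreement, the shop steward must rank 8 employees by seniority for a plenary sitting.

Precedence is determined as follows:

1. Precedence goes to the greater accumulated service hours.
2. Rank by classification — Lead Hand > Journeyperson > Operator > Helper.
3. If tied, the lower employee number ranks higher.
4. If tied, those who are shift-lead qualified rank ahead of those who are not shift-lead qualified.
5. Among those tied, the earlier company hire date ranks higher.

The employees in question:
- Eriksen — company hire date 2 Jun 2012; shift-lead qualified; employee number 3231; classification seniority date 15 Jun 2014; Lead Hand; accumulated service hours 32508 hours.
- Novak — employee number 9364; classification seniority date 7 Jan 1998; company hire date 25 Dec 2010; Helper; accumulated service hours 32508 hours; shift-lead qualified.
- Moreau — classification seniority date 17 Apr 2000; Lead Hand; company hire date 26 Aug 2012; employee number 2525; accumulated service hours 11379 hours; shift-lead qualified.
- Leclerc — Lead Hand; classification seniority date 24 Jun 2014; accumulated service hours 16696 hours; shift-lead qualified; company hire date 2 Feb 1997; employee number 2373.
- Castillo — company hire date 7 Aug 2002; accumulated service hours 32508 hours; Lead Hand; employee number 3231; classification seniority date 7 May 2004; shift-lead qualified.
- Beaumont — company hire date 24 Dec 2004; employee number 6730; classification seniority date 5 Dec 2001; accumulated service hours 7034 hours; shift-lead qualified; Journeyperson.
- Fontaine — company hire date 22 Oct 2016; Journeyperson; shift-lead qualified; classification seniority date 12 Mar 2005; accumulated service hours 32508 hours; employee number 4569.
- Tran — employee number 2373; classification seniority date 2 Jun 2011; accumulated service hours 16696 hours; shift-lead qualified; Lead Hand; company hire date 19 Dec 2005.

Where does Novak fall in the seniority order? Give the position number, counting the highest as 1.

4

By accumulated service hours (higher first): Castillo, Eriksen, Fontaine and Novak (each 32508 hours); then Leclerc and Tran (both 16696 hours); then Moreau (11379 hours); then Beaumont (7034 hours).
Among Castillo, Eriksen, Fontaine and Novak, by classification: Castillo and Eriksen (Lead Hand) before Fontaine (Journeyperson) before Novak (Helper).
Castillo and Eriksen both have employee number 3231, so the next rule applies.
Castillo and Eriksen are each shift-lead qualified, so the next rule applies.
Among Castillo and Eriksen, by company hire date (earlier first): Castillo (7 Aug 2002) before Eriksen (2 Jun 2012).
Leclerc and Tran are each Lead Hand, so the next rule applies.
Leclerc and Tran both have employee number 2373, so the next rule applies.
Leclerc and Tran are each shift-lead qualified, so the next rule applies.
Among Leclerc and Tran, by company hire date (earlier first): Leclerc (2 Feb 1997) before Tran (19 Dec 2005).
Order: Castillo, Eriksen, Fontaine, Novak, Leclerc, Tran, Moreau, Beaumont. So position 4.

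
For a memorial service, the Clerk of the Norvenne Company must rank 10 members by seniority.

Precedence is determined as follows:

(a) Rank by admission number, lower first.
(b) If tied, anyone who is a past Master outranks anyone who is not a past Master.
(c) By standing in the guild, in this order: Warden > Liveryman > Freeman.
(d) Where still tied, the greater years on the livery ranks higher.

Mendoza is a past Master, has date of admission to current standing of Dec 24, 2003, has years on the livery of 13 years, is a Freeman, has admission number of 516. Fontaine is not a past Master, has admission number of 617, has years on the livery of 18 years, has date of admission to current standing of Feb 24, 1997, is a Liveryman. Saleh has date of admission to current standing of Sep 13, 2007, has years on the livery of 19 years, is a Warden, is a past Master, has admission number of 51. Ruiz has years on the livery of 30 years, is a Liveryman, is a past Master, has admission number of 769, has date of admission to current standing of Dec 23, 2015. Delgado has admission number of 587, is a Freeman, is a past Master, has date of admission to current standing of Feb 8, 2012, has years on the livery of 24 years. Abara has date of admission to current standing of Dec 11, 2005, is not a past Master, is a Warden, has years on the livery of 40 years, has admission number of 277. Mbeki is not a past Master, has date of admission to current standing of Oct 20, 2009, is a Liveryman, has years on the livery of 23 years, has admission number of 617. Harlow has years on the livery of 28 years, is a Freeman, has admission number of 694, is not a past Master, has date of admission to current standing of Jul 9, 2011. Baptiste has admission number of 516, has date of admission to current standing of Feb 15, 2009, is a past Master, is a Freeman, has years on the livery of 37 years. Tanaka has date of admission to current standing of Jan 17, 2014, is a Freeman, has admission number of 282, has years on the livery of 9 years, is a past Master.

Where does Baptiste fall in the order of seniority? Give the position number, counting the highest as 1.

4

By admission number (lower first): Saleh (51); then Abara (277); then Tanaka (282); then Baptiste and Mendoza (both 516); then Delgado (587); then Mbeki and Fontaine (both 617); then Harlow (694); then Ruiz (769).
Baptiste and Mendoza are each a past Master, so the next rule applies.
Baptiste and Mendoza are each Freeman, so the next rule applies.
Among Baptiste and Mendoza, by years on the livery (higher first): Baptiste (37 years) before Mendoza (13 years).
Mbeki and Fontaine are each not a past Master, so the next rule applies.
Mbeki and Fontaine are each Liveryman, so the next rule applies.
Among Mbeki and Fontaine, by years on the livery (higher first): Mbeki (23 years) before Fontaine (18 years).
Order: Saleh, Abara, Tanaka, Baptiste, Mendoza, Delgado, Mbeki, Fontaine, Harlow, Ruiz. So position 4.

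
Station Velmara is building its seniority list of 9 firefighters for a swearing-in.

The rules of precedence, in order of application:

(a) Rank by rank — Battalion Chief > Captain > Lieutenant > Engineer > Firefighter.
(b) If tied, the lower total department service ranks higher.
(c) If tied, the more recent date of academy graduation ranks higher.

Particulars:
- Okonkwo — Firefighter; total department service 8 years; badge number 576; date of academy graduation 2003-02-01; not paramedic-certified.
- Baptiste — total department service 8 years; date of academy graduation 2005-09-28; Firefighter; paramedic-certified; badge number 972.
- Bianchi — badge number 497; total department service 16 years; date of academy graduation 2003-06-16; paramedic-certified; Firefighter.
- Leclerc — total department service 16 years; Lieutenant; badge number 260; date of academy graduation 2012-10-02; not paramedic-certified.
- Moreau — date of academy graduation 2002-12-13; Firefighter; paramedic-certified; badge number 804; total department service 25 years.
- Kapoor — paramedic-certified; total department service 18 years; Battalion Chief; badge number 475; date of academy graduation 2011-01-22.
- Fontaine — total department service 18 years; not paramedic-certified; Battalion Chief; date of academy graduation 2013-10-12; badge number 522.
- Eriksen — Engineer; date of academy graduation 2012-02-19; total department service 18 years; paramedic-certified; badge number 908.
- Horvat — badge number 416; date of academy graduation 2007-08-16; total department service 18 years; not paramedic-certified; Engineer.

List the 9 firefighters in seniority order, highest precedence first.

By rank: Fontaine and Kapoor (Battalion Chief); then Leclerc (Lieutenant); then Eriksen and Horvat (Engineer); then Baptiste, Okonkwo, Bianchi and Moreau (Firefighter).
Fontaine and Kapoor both have total department service 18 years, so the next rule applies.
Among Fontaine and Kapoor, by date of academy graduation (later first): Fontaine (2013-10-12) before Kapoor (2011-01-22).
Eriksen and Horvat both have total department service 18 years, so the next rule applies.
Among Eriksen and Horvat, by date of academy graduation (later first): Eriksen (2012-02-19) before Horvat (2007-08-16).
Among Baptiste, Okonkwo, Bianchi and Moreau, by total department service (lower first): Baptiste and Okonkwo (8 years) before Bianchi (16 years) before Moreau (25 years).
Among Baptiste and Okonkwo, by date of academy graduation (later first): Baptiste (2005-09-28) before Okonkwo (2003-02-01).
Full order: Fontaine, Kapoor, Leclerc, Eriksen, Horvat, Baptiste, Okonkwo, Bianchi, Moreau.

Fontaine, Kapoor, Leclerc, Eriksen, Horvat, Baptiste, Okonkwo, Bianchi, Moreau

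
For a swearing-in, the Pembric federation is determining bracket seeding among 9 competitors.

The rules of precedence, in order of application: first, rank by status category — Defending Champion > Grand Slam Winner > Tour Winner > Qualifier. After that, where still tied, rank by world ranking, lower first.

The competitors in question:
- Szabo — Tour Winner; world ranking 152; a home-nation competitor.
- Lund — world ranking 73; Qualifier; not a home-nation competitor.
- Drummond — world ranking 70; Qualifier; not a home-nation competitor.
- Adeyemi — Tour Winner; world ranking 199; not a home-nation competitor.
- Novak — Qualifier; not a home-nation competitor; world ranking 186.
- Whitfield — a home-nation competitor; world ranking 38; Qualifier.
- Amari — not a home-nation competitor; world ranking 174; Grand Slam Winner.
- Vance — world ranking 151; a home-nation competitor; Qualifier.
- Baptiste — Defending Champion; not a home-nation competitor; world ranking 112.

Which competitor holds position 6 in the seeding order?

By status category: Baptiste (Defending Champion); then Amari (Grand Slam Winner); then Szabo and Adeyemi (Tour Winner); then Whitfield, Drummond, Lund, Vance and Novak (Qualifier).
Among Szabo and Adeyemi, by world ranking (lower first): Szabo (152) before Adeyemi (199).
Among Whitfield, Drummond, Lund, Vance and Novak, by world ranking (lower first): Whitfield (38) before Drummond (70) before Lund (73) before Vance (151) before Novak (186).
Order: Baptiste, Amari, Szabo, Adeyemi, Whitfield, Drummond, Lund, Vance, Novak.

Drummond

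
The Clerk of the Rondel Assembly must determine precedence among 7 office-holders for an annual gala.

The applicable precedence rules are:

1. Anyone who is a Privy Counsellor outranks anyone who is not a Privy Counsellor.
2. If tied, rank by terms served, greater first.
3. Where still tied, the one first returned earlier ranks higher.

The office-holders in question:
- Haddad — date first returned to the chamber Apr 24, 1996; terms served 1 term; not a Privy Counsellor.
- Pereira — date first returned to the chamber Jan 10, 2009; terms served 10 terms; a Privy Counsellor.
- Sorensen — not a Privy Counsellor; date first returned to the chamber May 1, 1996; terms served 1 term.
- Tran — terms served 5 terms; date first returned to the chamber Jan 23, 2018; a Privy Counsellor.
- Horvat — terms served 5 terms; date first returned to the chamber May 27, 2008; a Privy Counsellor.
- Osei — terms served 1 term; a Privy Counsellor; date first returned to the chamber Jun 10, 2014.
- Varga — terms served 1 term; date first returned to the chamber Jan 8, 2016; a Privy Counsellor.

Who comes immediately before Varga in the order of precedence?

Osei

By the first rule: Pereira, Horvat, Tran, Osei and Varga (each a Privy Counsellor); then Haddad and Sorensen (both not a Privy Counsellor).
Among Pereira, Horvat, Tran, Osei and Varga, by terms served (higher first): Pereira (10 terms) before Horvat and Tran (5 terms) before Osei and Varga (1 term).
Among Horvat and Tran, by date first returned to the chamber (earlier first): Horvat (May 27, 2008) before Tran (Jan 23, 2018).
Among Osei and Varga, by date first returned to the chamber (earlier first): Osei (Jun 10, 2014) before Varga (Jan 8, 2016).
Haddad and Sorensen both have terms served 1 term, so the next rule applies.
Among Haddad and Sorensen, by date first returned to the chamber (earlier first): Haddad (Apr 24, 1996) before Sorensen (May 1, 1996).
Order: Pereira, Horvat, Tran, Osei, Varga, Haddad, Sorensen.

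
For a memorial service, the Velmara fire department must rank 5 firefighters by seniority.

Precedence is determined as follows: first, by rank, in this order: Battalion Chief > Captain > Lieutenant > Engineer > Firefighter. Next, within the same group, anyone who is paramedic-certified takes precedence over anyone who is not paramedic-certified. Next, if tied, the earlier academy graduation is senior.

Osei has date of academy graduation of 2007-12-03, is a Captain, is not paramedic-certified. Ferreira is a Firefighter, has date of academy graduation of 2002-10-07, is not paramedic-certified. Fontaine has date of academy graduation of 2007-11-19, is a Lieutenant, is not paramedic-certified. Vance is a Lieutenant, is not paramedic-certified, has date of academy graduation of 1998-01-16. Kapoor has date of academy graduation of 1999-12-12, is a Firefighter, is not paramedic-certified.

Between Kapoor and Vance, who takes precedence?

By rank: Osei (Captain); then Vance and Fontaine (Lieutenant); then Kapoor and Ferreira (Firefighter).
Vance and Fontaine are each not paramedic-certified, so the next rule applies.
Among Vance and Fontaine, by date of academy graduation (earlier first): Vance (1998-01-16) before Fontaine (2007-11-19).
Kapoor and Ferreira are each not paramedic-certified, so the next rule applies.
Among Kapoor and Ferreira, by date of academy graduation (earlier first): Kapoor (1999-12-12) before Ferreira (2002-10-07).
So Vance takes precedence.

Vance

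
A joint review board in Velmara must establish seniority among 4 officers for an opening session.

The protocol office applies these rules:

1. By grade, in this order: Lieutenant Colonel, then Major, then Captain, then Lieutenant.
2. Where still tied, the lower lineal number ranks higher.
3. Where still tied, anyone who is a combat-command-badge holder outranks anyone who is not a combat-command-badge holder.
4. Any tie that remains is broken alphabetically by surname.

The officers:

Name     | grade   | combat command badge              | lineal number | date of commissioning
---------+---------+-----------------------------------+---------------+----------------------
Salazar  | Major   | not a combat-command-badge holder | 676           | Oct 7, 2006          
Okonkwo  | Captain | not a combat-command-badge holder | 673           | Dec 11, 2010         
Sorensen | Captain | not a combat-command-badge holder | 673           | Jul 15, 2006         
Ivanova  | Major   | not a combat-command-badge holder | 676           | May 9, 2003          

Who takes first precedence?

Ivanova

By grade: Ivanova and Salazar (Major); then Okonkwo and Sorensen (Captain).
Ivanova and Salazar both have lineal number 676, so the next rule applies.
Ivanova and Salazar are each not a combat-command-badge holder, so the next rule applies.
Among Ivanova and Salazar, alphabetically by surname: Ivanova before Salazar.
Okonkwo and Sorensen both have lineal number 673, so the next rule applies.
Okonkwo and Sorensen are each not a combat-command-badge holder, so the next rule applies.
Among Okonkwo and Sorensen, alphabetically by surname: Okonkwo before Sorensen.
Order: Ivanova, Salazar, Okonkwo, Sorensen.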